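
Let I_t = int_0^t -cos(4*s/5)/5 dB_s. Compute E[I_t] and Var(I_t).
E[I_t] = 0; Var(I_t) = t/50 + sin(4*t/5)*cos(4*t/5)/40

The Itô integral of a deterministic integrand f(s) has mean 0 because each increment f(s) * (B_{s+ds} - B_s) has mean 0. By the Itô isometry:
  Var( int_0^t f(s) dB_s ) = E[ (int_0^t f(s) dB_s)^2 ] = int_0^t f(s)^2 ds.
Here f(s) = -cos(4*s/5)/5, so f(s)^2 = cos(4*s/5)^2/25. Integrate:
  int_0^t (cos(4*s/5)^2/25) ds = t/50 + sin(4*t/5)*cos(4*t/5)/40.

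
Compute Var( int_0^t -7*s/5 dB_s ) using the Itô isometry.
Var = 49*t^3/75

The Itô integral of a deterministic integrand f(s) has mean 0 because each increment f(s) * (B_{s+ds} - B_s) has mean 0. By the Itô isometry:
  Var( int_0^t f(s) dB_s ) = E[ (int_0^t f(s) dB_s)^2 ] = int_0^t f(s)^2 ds.
Here f(s) = -7*s/5, so f(s)^2 = 49*s^2/25. Integrate:
  int_0^t (49*s^2/25) ds = 49*t^3/75.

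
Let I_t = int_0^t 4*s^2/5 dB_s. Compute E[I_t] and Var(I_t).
E[I_t] = 0; Var(I_t) = 16*t^5/125

The Itô integral of a deterministic integrand f(s) has mean 0 because each increment f(s) * (B_{s+ds} - B_s) has mean 0. By the Itô isometry:
  Var( int_0^t f(s) dB_s ) = E[ (int_0^t f(s) dB_s)^2 ] = int_0^t f(s)^2 ds.
Here f(s) = 4*s^2/5, so f(s)^2 = 16*s^4/25. Integrate:
  int_0^t (16*s^4/25) ds = 16*t^5/125.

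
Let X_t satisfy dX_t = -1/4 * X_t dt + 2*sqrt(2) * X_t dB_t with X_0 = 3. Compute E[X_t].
E[X_t] = 3*exp(-t/4)

For GBM dX = mu X dt + sigma X dB with X_0 = x_0, apply Itô to Y = log X: dY = (mu - sigma^2/2) dt + sigma dB, so Y_t = log(x_0) + (mu - sigma^2/2) t + sigma B_t and hence X_t = x_0 * exp((mu - sigma^2/2) t + sigma B_t).
With mu = -1/4, sigma = 2*sqrt(2), x_0 = 3, this gives:
  X_t = 3 * exp((-17/4) * t + (2*sqrt(2)) * B_t).
Since sigma*B_t ~ Normal(0, sigma^2 t), E[exp(sigma*B_t)] = exp(sigma^2 t / 2); so E[X_t] = x_0 * exp((mu - sigma^2/2) t) * exp(sigma^2 t / 2) = x_0 * exp(mu t) = 3*exp(-t/4).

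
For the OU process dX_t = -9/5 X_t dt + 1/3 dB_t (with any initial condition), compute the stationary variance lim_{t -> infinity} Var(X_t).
lim Var(X_t) = 5/162

The OU SDE dX = -theta X dt + sigma dB admits the integrating factor exp(theta t): d(exp(theta t) X_t) = sigma exp(theta t) dB_t. Integrating from 0 to t gives X_t = x_0 * exp(-theta t) + sigma * int_0^t exp(-theta (t-s)) dB_s for any initial x_0. The Itô integral has variance (by the Itô isometry) sigma^2 * int_0^t exp(-2 theta (t - s)) ds = sigma^2 * (1 - exp(-2 theta t)) / (2 theta), independent of x_0.
With theta = 9/5, sigma = 1/3:
  Var(X_t) = (1/3)^2 * (1 - exp(-2*9/5 t)) / (2 * 9/5) = 5/162 - 5*exp(-18*t/5)/162.
As t -> infinity, exp(-2*9/5 t) -> 0, so the stationary variance is sigma^2 / (2 theta) = 5/162.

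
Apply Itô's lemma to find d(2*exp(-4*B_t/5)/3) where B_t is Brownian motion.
d(2*exp(-4*B_t/5)/3) = (16*exp(-4*B_t/5)/75) dt + (-8*exp(-4*B_t/5)/15) dB_t

Itô's formula for f(B_t) gives d f(B_t) = f'(B_t) dB_t + (1/2) f''(B_t) dt. Compute derivatives of f(x) = 2*exp(-4*x/5)/3:
  f'(x)  = -8*exp(-4*x/5)/15
  f''(x) = 32*exp(-4*x/5)/75
Substitute x = B_t and multiply the f'' term by 1/2:
  drift     = (1/2) * (32*exp(-4*x/5)/75) evaluated at B_t = 16*exp(-4*B_t/5)/75
  diffusion = (-8*exp(-4*x/5)/15) evaluated at B_t = -8*exp(-4*B_t/5)/15
Therefore d(2*exp(-4*B_t/5)/3) = (16*exp(-4*B_t/5)/75) dt + (-8*exp(-4*B_t/5)/15) dB_t.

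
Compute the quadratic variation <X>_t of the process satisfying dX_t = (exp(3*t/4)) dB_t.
<X>_t = 2*exp(3*t/2)/3 - 2/3

For an Itô process dX_t = a(t) dt + b(t) dB_t, the quadratic variation is <X>_t = int_0^t b(s)^2 ds (the drift term does not contribute). Here b(s) = exp(3*s/4), so
  b(s)^2 = exp(3*s/2).
Integrating from 0 to t:
  <X>_t = int_0^t (exp(3*s/2)) ds = 2*exp(3*t/2)/3 - 2/3.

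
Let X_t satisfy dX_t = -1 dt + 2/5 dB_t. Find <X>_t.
<X>_t = 4*t/25

For an Itô process dX_t = a(t) dt + b(t) dB_t, the quadratic variation is <X>_t = int_0^t b(s)^2 ds (the drift term does not contribute). Here b(s) = 2/5, so
  b(s)^2 = 4/25.
Integrating from 0 to t:
  <X>_t = int_0^t (4/25) ds = 4*t/25.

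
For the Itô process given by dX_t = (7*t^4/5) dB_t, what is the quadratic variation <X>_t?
<X>_t = 49*t^9/225

For an Itô process dX_t = a(t) dt + b(t) dB_t, the quadratic variation is <X>_t = int_0^t b(s)^2 ds (the drift term does not contribute). Here b(s) = 7*s^4/5, so
  b(s)^2 = 49*s^8/25.
Integrating from 0 to t:
  <X>_t = int_0^t (49*s^8/25) ds = 49*t^9/225.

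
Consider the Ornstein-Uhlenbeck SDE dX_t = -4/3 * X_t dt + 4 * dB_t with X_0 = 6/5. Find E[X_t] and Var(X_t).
E[X_t] = 6*exp(-4*t/3)/5; Var(X_t) = 6 - 6*exp(-8*t/3)

The OU SDE dX = -theta X dt + sigma dB admits the integrating factor exp(theta t): d(exp(theta t) X_t) = sigma exp(theta t) dB_t. Integrating from 0 to t:
  X_t = x_0 * exp(-theta t) + sigma * int_0^t exp(-theta (t-s)) dB_s.
The Itô integral has mean 0 and (by the Itô isometry) variance sigma^2 * int_0^t exp(-2 theta (t - s)) ds = sigma^2 * (1 - exp(-2 theta t)) / (2 theta).
With theta = 4/3, sigma = 4, x_0 = 6/5:
  E[X_t] = 6/5 * exp(-4/3 t) = 6*exp(-4*t/3)/5
  Var(X_t) = (4)^2 * (1 - exp(-2*4/3 t)) / (2 * 4/3) = 6 - 6*exp(-8*t/3).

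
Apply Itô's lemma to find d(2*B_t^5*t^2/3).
d(2*B_t^5*t^2/3) = (4*B_t^3*t*(B_t^2 + 5*t)/3) dt + (10*B_t^4*t^2/3) dB_t

Itô's formula for f(t, x): d f(t, B_t) = (f_t + (1/2) f_xx) dt + f_x dB_t. Compute partials of f(t, x) = 2*t^2*x^5/3:
  f_t(t,x)  = 4*t*x^5/3
  f_x(t,x)  = 10*t^2*x^4/3
  f_xx(t,x) = 40*t^2*x^3/3
Assemble drift = f_t + (1/2) f_xx = 4*t*x^3*(5*t + x^2)/3 and diffusion = f_x = 10*t^2*x^4/3. Substituting x = B_t:
  d(2*B_t^5*t^2/3) = (4*B_t^3*t*(B_t^2 + 5*t)/3) dt + (10*B_t^4*t^2/3) dB_t.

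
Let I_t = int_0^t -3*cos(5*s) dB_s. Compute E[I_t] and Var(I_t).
E[I_t] = 0; Var(I_t) = 9*t/2 + 9*sin(10*t)/20

The Itô integral of a deterministic integrand f(s) has mean 0 because each increment f(s) * (B_{s+ds} - B_s) has mean 0. By the Itô isometry:
  Var( int_0^t f(s) dB_s ) = E[ (int_0^t f(s) dB_s)^2 ] = int_0^t f(s)^2 ds.
Here f(s) = -3*cos(5*s), so f(s)^2 = 9*cos(5*s)^2. Integrate:
  int_0^t (9*cos(5*s)^2) ds = 9*t/2 + 9*sin(10*t)/20.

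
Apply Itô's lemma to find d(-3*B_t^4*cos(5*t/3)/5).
d(-3*B_t^4*cos(5*t/3)/5) = (B_t^2*(B_t^2*sin(5*t/3) - 18*cos(5*t/3)/5)) dt + (-12*B_t^3*cos(5*t/3)/5) dB_t

Itô's formula for f(t, x): d f(t, B_t) = (f_t + (1/2) f_xx) dt + f_x dB_t. Compute partials of f(t, x) = -3*x^4*cos(5*t/3)/5:
  f_t(t,x)  = x^4*sin(5*t/3)
  f_x(t,x)  = -12*x^3*cos(5*t/3)/5
  f_xx(t,x) = -36*x^2*cos(5*t/3)/5
Assemble drift = f_t + (1/2) f_xx = x^2*(x^2*sin(5*t/3) - 18*cos(5*t/3)/5) and diffusion = f_x = -12*x^3*cos(5*t/3)/5. Substituting x = B_t:
  d(-3*B_t^4*cos(5*t/3)/5) = (B_t^2*(B_t^2*sin(5*t/3) - 18*cos(5*t/3)/5)) dt + (-12*B_t^3*cos(5*t/3)/5) dB_t.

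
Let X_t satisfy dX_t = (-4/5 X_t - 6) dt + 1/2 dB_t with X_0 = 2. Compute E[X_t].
E[X_t] = -15/2 + 19*exp(-4*t/5)/2

Taking expectations and using E[dB_t] = 0, the mean m(t) = E[X_t] satisfies the ODE m'(t) = a m(t) + b with m(0) = x_0. With a = -4/5, b = -6, x_0 = 2, the solution is
  m(t) = x_0 * exp(a t) + (b/a) * (exp(a t) - 1)
       = 2 * exp((-4/5) t) + ((-6)/(-4/5)) * (exp((-4/5) t) - 1)
       = -15/2 + 19*exp(-4*t/5)/2.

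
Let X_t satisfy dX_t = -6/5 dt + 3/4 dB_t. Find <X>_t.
<X>_t = 9*t/16

For an Itô process dX_t = a(t) dt + b(t) dB_t, the quadratic variation is <X>_t = int_0^t b(s)^2 ds (the drift term does not contribute). Here b(s) = 3/4, so
  b(s)^2 = 9/16.
Integrating from 0 to t:
  <X>_t = int_0^t (9/16) ds = 9*t/16.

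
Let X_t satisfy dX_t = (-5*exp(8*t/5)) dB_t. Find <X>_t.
<X>_t = 125*exp(16*t/5)/16 - 125/16

For an Itô process dX_t = a(t) dt + b(t) dB_t, the quadratic variation is <X>_t = int_0^t b(s)^2 ds (the drift term does not contribute). Here b(s) = -5*exp(8*s/5), so
  b(s)^2 = 25*exp(16*s/5).
Integrating from 0 to t:
  <X>_t = int_0^t (25*exp(16*s/5)) ds = 125*exp(16*t/5)/16 - 125/16.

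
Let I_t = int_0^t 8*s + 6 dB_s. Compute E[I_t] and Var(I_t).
E[I_t] = 0; Var(I_t) = 4*t*(16*t^2 + 36*t + 27)/3

The Itô integral of a deterministic integrand f(s) has mean 0 because each increment f(s) * (B_{s+ds} - B_s) has mean 0. By the Itô isometry:
  Var( int_0^t f(s) dB_s ) = E[ (int_0^t f(s) dB_s)^2 ] = int_0^t f(s)^2 ds.
Here f(s) = 8*s + 6, so f(s)^2 = 4*(4*s + 3)^2. Integrate:
  int_0^t (4*(4*s + 3)^2) ds = 4*t*(16*t^2 + 36*t + 27)/3.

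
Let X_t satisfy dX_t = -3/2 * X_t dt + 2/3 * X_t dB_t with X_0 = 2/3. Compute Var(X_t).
Var(X_t) = (4*exp(4*t/9) - 4)*exp(-3*t)/9

For GBM dX = mu X dt + sigma X dB with X_0 = x_0, apply Itô to Y = log X: dY = (mu - sigma^2/2) dt + sigma dB, so Y_t = log(x_0) + (mu - sigma^2/2) t + sigma B_t and hence X_t = x_0 * exp((mu - sigma^2/2) t + sigma B_t).
With mu = -3/2, sigma = 2/3, x_0 = 2/3, this gives:
  X_t = 2/3 * exp((-31/18) * t + (2/3) * B_t).
Since sigma*B_t ~ Normal(0, sigma^2 t), E[exp(sigma*B_t)] = exp(sigma^2 t / 2); so E[X_t] = x_0 * exp((mu - sigma^2/2) t) * exp(sigma^2 t / 2) = x_0 * exp(mu t) = 2*exp(-3*t/2)/3.
Var(X_t) = E[X_t^2] - (E[X_t])^2 = x_0^2 * exp(2 mu t) * (exp(sigma^2 t) - 1) = (4*exp(4*t/9) - 4)*exp(-3*t)/9.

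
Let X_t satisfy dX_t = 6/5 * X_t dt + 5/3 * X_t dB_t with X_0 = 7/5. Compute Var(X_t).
Var(X_t) = 49*(exp(25*t/9) - 1)*exp(12*t/5)/25

For GBM dX = mu X dt + sigma X dB with X_0 = x_0, apply Itô to Y = log X: dY = (mu - sigma^2/2) dt + sigma dB, so Y_t = log(x_0) + (mu - sigma^2/2) t + sigma B_t and hence X_t = x_0 * exp((mu - sigma^2/2) t + sigma B_t).
With mu = 6/5, sigma = 5/3, x_0 = 7/5, this gives:
  X_t = 7/5 * exp((-17/90) * t + (5/3) * B_t).
Since sigma*B_t ~ Normal(0, sigma^2 t), E[exp(sigma*B_t)] = exp(sigma^2 t / 2); so E[X_t] = x_0 * exp((mu - sigma^2/2) t) * exp(sigma^2 t / 2) = x_0 * exp(mu t) = 7*exp(6*t/5)/5.
Var(X_t) = E[X_t^2] - (E[X_t])^2 = x_0^2 * exp(2 mu t) * (exp(sigma^2 t) - 1) = 49*(exp(25*t/9) - 1)*exp(12*t/5)/25.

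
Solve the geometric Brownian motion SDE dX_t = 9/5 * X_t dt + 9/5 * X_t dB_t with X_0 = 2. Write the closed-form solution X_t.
X_t = 2 * exp((9/50) * t + (9/5) * B_t)

For GBM dX = mu X dt + sigma X dB with X_0 = x_0, apply Itô to Y = log X: dY = (mu - sigma^2/2) dt + sigma dB, so Y_t = log(x_0) + (mu - sigma^2/2) t + sigma B_t and hence X_t = x_0 * exp((mu - sigma^2/2) t + sigma B_t).
With mu = 9/5, sigma = 9/5, x_0 = 2, this gives:
  X_t = 2 * exp((9/50) * t + (9/5) * B_t).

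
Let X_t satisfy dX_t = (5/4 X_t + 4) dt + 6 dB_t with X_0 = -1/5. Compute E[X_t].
E[X_t] = 3*exp(5*t/4) - 16/5

Taking expectations and using E[dB_t] = 0, the mean m(t) = E[X_t] satisfies the ODE m'(t) = a m(t) + b with m(0) = x_0. With a = 5/4, b = 4, x_0 = -1/5, the solution is
  m(t) = x_0 * exp(a t) + (b/a) * (exp(a t) - 1)
       = (-1/5) * exp((5/4) t) + (4/(5/4)) * (exp((5/4) t) - 1)
       = 3*exp(5*t/4) - 16/5.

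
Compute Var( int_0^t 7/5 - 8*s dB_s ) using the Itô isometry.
Var = t*(1600*t^2 - 840*t + 147)/75

The Itô integral of a deterministic integrand f(s) has mean 0 because each increment f(s) * (B_{s+ds} - B_s) has mean 0. By the Itô isometry:
  Var( int_0^t f(s) dB_s ) = E[ (int_0^t f(s) dB_s)^2 ] = int_0^t f(s)^2 ds.
Here f(s) = 7/5 - 8*s, so f(s)^2 = (40*s - 7)^2/25. Integrate:
  int_0^t ((40*s - 7)^2/25) ds = t*(1600*t^2 - 840*t + 147)/75.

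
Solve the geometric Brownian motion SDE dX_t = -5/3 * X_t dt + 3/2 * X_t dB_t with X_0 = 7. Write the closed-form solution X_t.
X_t = 7 * exp((-67/24) * t + (3/2) * B_t)

For GBM dX = mu X dt + sigma X dB with X_0 = x_0, apply Itô to Y = log X: dY = (mu - sigma^2/2) dt + sigma dB, so Y_t = log(x_0) + (mu - sigma^2/2) t + sigma B_t and hence X_t = x_0 * exp((mu - sigma^2/2) t + sigma B_t).
With mu = -5/3, sigma = 3/2, x_0 = 7, this gives:
  X_t = 7 * exp((-67/24) * t + (3/2) * B_t).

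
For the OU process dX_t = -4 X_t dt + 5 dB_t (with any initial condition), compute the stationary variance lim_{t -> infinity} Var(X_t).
lim Var(X_t) = 25/8

The OU SDE dX = -theta X dt + sigma dB admits the integrating factor exp(theta t): d(exp(theta t) X_t) = sigma exp(theta t) dB_t. Integrating from 0 to t gives X_t = x_0 * exp(-theta t) + sigma * int_0^t exp(-theta (t-s)) dB_s for any initial x_0. The Itô integral has variance (by the Itô isometry) sigma^2 * int_0^t exp(-2 theta (t - s)) ds = sigma^2 * (1 - exp(-2 theta t)) / (2 theta), independent of x_0.
With theta = 4, sigma = 5:
  Var(X_t) = (5)^2 * (1 - exp(-2*4 t)) / (2 * 4) = 25/8 - 25*exp(-8*t)/8.
As t -> infinity, exp(-2*4 t) -> 0, so the stationary variance is sigma^2 / (2 theta) = 25/8.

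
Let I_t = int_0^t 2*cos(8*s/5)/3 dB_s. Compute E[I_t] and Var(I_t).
E[I_t] = 0; Var(I_t) = 2*t/9 + 5*sin(8*t/5)*cos(8*t/5)/36

The Itô integral of a deterministic integrand f(s) has mean 0 because each increment f(s) * (B_{s+ds} - B_s) has mean 0. By the Itô isometry:
  Var( int_0^t f(s) dB_s ) = E[ (int_0^t f(s) dB_s)^2 ] = int_0^t f(s)^2 ds.
Here f(s) = 2*cos(8*s/5)/3, so f(s)^2 = 4*cos(8*s/5)^2/9. Integrate:
  int_0^t (4*cos(8*s/5)^2/9) ds = 2*t/9 + 5*sin(8*t/5)*cos(8*t/5)/36.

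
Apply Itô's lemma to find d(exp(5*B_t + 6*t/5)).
d(exp(5*B_t + 6*t/5)) = (137*exp(5*B_t + 6*t/5)/10) dt + (5*exp(5*B_t + 6*t/5)) dB_t

Itô's formula for f(t, x): d f(t, B_t) = (f_t + (1/2) f_xx) dt + f_x dB_t. Compute partials of f(t, x) = exp(6*t/5 + 5*x):
  f_t(t,x)  = 6*exp(6*t/5 + 5*x)/5
  f_x(t,x)  = 5*exp(6*t/5 + 5*x)
  f_xx(t,x) = 25*exp(6*t/5 + 5*x)
Assemble drift = f_t + (1/2) f_xx = 137*exp(6*t/5 + 5*x)/10 and diffusion = f_x = 5*exp(6*t/5 + 5*x). Substituting x = B_t:
  d(exp(5*B_t + 6*t/5)) = (137*exp(5*B_t + 6*t/5)/10) dt + (5*exp(5*B_t + 6*t/5)) dB_t.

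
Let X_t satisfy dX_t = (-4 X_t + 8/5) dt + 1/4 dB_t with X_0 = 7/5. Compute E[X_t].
E[X_t] = 2/5 + exp(-4*t)

Taking expectations and using E[dB_t] = 0, the mean m(t) = E[X_t] satisfies the ODE m'(t) = a m(t) + b with m(0) = x_0. With a = -4, b = 8/5, x_0 = 7/5, the solution is
  m(t) = x_0 * exp(a t) + (b/a) * (exp(a t) - 1)
       = (7/5) * exp((-4) t) + ((8/5)/(-4)) * (exp((-4) t) - 1)
       = 2/5 + exp(-4*t).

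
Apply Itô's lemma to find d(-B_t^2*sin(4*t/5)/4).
d(-B_t^2*sin(4*t/5)/4) = (-B_t^2*cos(4*t/5)/5 - sin(4*t/5)/4) dt + (-B_t*sin(4*t/5)/2) dB_t

Itô's formula for f(t, x): d f(t, B_t) = (f_t + (1/2) f_xx) dt + f_x dB_t. Compute partials of f(t, x) = -x^2*sin(4*t/5)/4:
  f_t(t,x)  = -x^2*cos(4*t/5)/5
  f_x(t,x)  = -x*sin(4*t/5)/2
  f_xx(t,x) = -sin(4*t/5)/2
Assemble drift = f_t + (1/2) f_xx = -x^2*cos(4*t/5)/5 - sin(4*t/5)/4 and diffusion = f_x = -x*sin(4*t/5)/2. Substituting x = B_t:
  d(-B_t^2*sin(4*t/5)/4) = (-B_t^2*cos(4*t/5)/5 - sin(4*t/5)/4) dt + (-B_t*sin(4*t/5)/2) dB_t.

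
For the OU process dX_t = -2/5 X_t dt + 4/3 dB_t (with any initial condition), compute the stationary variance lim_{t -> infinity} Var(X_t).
lim Var(X_t) = 20/9

The OU SDE dX = -theta X dt + sigma dB admits the integrating factor exp(theta t): d(exp(theta t) X_t) = sigma exp(theta t) dB_t. Integrating from 0 to t gives X_t = x_0 * exp(-theta t) + sigma * int_0^t exp(-theta (t-s)) dB_s for any initial x_0. The Itô integral has variance (by the Itô isometry) sigma^2 * int_0^t exp(-2 theta (t - s)) ds = sigma^2 * (1 - exp(-2 theta t)) / (2 theta), independent of x_0.
With theta = 2/5, sigma = 4/3:
  Var(X_t) = (4/3)^2 * (1 - exp(-2*2/5 t)) / (2 * 2/5) = 20/9 - 20*exp(-4*t/5)/9.
As t -> infinity, exp(-2*2/5 t) -> 0, so the stationary variance is sigma^2 / (2 theta) = 20/9.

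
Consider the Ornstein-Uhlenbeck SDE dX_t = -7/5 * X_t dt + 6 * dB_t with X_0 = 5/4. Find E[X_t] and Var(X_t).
E[X_t] = 5*exp(-7*t/5)/4; Var(X_t) = 90/7 - 90*exp(-14*t/5)/7

The OU SDE dX = -theta X dt + sigma dB admits the integrating factor exp(theta t): d(exp(theta t) X_t) = sigma exp(theta t) dB_t. Integrating from 0 to t:
  X_t = x_0 * exp(-theta t) + sigma * int_0^t exp(-theta (t-s)) dB_s.
The Itô integral has mean 0 and (by the Itô isometry) variance sigma^2 * int_0^t exp(-2 theta (t - s)) ds = sigma^2 * (1 - exp(-2 theta t)) / (2 theta).
With theta = 7/5, sigma = 6, x_0 = 5/4:
  E[X_t] = 5/4 * exp(-7/5 t) = 5*exp(-7*t/5)/4
  Var(X_t) = (6)^2 * (1 - exp(-2*7/5 t)) / (2 * 7/5) = 90/7 - 90*exp(-14*t/5)/7.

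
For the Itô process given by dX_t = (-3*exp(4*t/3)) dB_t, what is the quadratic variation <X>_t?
<X>_t = 27*exp(8*t/3)/8 - 27/8

For an Itô process dX_t = a(t) dt + b(t) dB_t, the quadratic variation is <X>_t = int_0^t b(s)^2 ds (the drift term does not contribute). Here b(s) = -3*exp(4*s/3), so
  b(s)^2 = 9*exp(8*s/3).
Integrating from 0 to t:
  <X>_t = int_0^t (9*exp(8*s/3)) ds = 27*exp(8*t/3)/8 - 27/8.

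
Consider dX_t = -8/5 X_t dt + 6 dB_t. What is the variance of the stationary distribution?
lim Var(X_t) = 45/4

The OU SDE dX = -theta X dt + sigma dB admits the integrating factor exp(theta t): d(exp(theta t) X_t) = sigma exp(theta t) dB_t. Integrating from 0 to t gives X_t = x_0 * exp(-theta t) + sigma * int_0^t exp(-theta (t-s)) dB_s for any initial x_0. The Itô integral has variance (by the Itô isometry) sigma^2 * int_0^t exp(-2 theta (t - s)) ds = sigma^2 * (1 - exp(-2 theta t)) / (2 theta), independent of x_0.
With theta = 8/5, sigma = 6:
  Var(X_t) = (6)^2 * (1 - exp(-2*8/5 t)) / (2 * 8/5) = 45/4 - 45*exp(-16*t/5)/4.
As t -> infinity, exp(-2*8/5 t) -> 0, so the stationary variance is sigma^2 / (2 theta) = 45/4.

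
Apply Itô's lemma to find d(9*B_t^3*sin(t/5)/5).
d(9*B_t^3*sin(t/5)/5) = (9*B_t*(B_t^2*cos(t/5) + 15*sin(t/5))/25) dt + (27*B_t^2*sin(t/5)/5) dB_t

Itô's formula for f(t, x): d f(t, B_t) = (f_t + (1/2) f_xx) dt + f_x dB_t. Compute partials of f(t, x) = 9*x^3*sin(t/5)/5:
  f_t(t,x)  = 9*x^3*cos(t/5)/25
  f_x(t,x)  = 27*x^2*sin(t/5)/5
  f_xx(t,x) = 54*x*sin(t/5)/5
Assemble drift = f_t + (1/2) f_xx = 9*x*(x^2*cos(t/5) + 15*sin(t/5))/25 and diffusion = f_x = 27*x^2*sin(t/5)/5. Substituting x = B_t:
  d(9*B_t^3*sin(t/5)/5) = (9*B_t*(B_t^2*cos(t/5) + 15*sin(t/5))/25) dt + (27*B_t^2*sin(t/5)/5) dB_t.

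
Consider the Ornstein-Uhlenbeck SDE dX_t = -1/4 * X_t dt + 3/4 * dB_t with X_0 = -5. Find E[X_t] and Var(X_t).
E[X_t] = -5*exp(-t/4); Var(X_t) = 9/8 - 9*exp(-t/2)/8

The OU SDE dX = -theta X dt + sigma dB admits the integrating factor exp(theta t): d(exp(theta t) X_t) = sigma exp(theta t) dB_t. Integrating from 0 to t:
  X_t = x_0 * exp(-theta t) + sigma * int_0^t exp(-theta (t-s)) dB_s.
The Itô integral has mean 0 and (by the Itô isometry) variance sigma^2 * int_0^t exp(-2 theta (t - s)) ds = sigma^2 * (1 - exp(-2 theta t)) / (2 theta).
With theta = 1/4, sigma = 3/4, x_0 = -5:
  E[X_t] = -5 * exp(-1/4 t) = -5*exp(-t/4)
  Var(X_t) = (3/4)^2 * (1 - exp(-2*1/4 t)) / (2 * 1/4) = 9/8 - 9*exp(-t/2)/8.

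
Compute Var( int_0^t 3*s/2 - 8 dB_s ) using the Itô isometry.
Var = t*(3*t^2 - 48*t + 256)/4

The Itô integral of a deterministic integrand f(s) has mean 0 because each increment f(s) * (B_{s+ds} - B_s) has mean 0. By the Itô isometry:
  Var( int_0^t f(s) dB_s ) = E[ (int_0^t f(s) dB_s)^2 ] = int_0^t f(s)^2 ds.
Here f(s) = 3*s/2 - 8, so f(s)^2 = (3*s - 16)^2/4. Integrate:
  int_0^t ((3*s - 16)^2/4) ds = t*(3*t^2 - 48*t + 256)/4.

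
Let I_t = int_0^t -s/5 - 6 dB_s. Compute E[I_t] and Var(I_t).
E[I_t] = 0; Var(I_t) = t*(t^2 + 90*t + 2700)/75

The Itô integral of a deterministic integrand f(s) has mean 0 because each increment f(s) * (B_{s+ds} - B_s) has mean 0. By the Itô isometry:
  Var( int_0^t f(s) dB_s ) = E[ (int_0^t f(s) dB_s)^2 ] = int_0^t f(s)^2 ds.
Here f(s) = -s/5 - 6, so f(s)^2 = (s + 30)^2/25. Integrate:
  int_0^t ((s + 30)^2/25) ds = t*(t^2 + 90*t + 2700)/75.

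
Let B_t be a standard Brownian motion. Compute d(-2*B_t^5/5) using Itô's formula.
d(-2*B_t^5/5) = (-4*B_t^3) dt + (-2*B_t^4) dB_t

Itô's formula for f(B_t) gives d f(B_t) = f'(B_t) dB_t + (1/2) f''(B_t) dt. Compute derivatives of f(x) = -2*x^5/5:
  f'(x)  = -2*x^4
  f''(x) = -8*x^3
Substitute x = B_t and multiply the f'' term by 1/2:
  drift     = (1/2) * (-8*x^3) evaluated at B_t = -4*B_t^3
  diffusion = (-2*x^4) evaluated at B_t = -2*B_t^4
Therefore d(-2*B_t^5/5) = (-4*B_t^3) dt + (-2*B_t^4) dB_t.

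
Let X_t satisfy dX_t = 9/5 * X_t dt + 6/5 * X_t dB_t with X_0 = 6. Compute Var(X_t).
Var(X_t) = 36*(exp(36*t/25) - 1)*exp(18*t/5)

For GBM dX = mu X dt + sigma X dB with X_0 = x_0, apply Itô to Y = log X: dY = (mu - sigma^2/2) dt + sigma dB, so Y_t = log(x_0) + (mu - sigma^2/2) t + sigma B_t and hence X_t = x_0 * exp((mu - sigma^2/2) t + sigma B_t).
With mu = 9/5, sigma = 6/5, x_0 = 6, this gives:
  X_t = 6 * exp((27/25) * t + (6/5) * B_t).
Since sigma*B_t ~ Normal(0, sigma^2 t), E[exp(sigma*B_t)] = exp(sigma^2 t / 2); so E[X_t] = x_0 * exp((mu - sigma^2/2) t) * exp(sigma^2 t / 2) = x_0 * exp(mu t) = 6*exp(9*t/5).
Var(X_t) = E[X_t^2] - (E[X_t])^2 = x_0^2 * exp(2 mu t) * (exp(sigma^2 t) - 1) = 36*(exp(36*t/25) - 1)*exp(18*t/5).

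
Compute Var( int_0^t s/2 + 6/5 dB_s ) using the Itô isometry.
Var = t*(25*t^2 + 180*t + 432)/300

The Itô integral of a deterministic integrand f(s) has mean 0 because each increment f(s) * (B_{s+ds} - B_s) has mean 0. By the Itô isometry:
  Var( int_0^t f(s) dB_s ) = E[ (int_0^t f(s) dB_s)^2 ] = int_0^t f(s)^2 ds.
Here f(s) = s/2 + 6/5, so f(s)^2 = (5*s + 12)^2/100. Integrate:
  int_0^t ((5*s + 12)^2/100) ds = t*(25*t^2 + 180*t + 432)/300.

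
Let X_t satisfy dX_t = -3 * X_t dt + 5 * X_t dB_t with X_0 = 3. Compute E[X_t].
E[X_t] = 3*exp(-3*t)

For GBM dX = mu X dt + sigma X dB with X_0 = x_0, apply Itô to Y = log X: dY = (mu - sigma^2/2) dt + sigma dB, so Y_t = log(x_0) + (mu - sigma^2/2) t + sigma B_t and hence X_t = x_0 * exp((mu - sigma^2/2) t + sigma B_t).
With mu = -3, sigma = 5, x_0 = 3, this gives:
  X_t = 3 * exp((-31/2) * t + (5) * B_t).
Since sigma*B_t ~ Normal(0, sigma^2 t), E[exp(sigma*B_t)] = exp(sigma^2 t / 2); so E[X_t] = x_0 * exp((mu - sigma^2/2) t) * exp(sigma^2 t / 2) = x_0 * exp(mu t) = 3*exp(-3*t).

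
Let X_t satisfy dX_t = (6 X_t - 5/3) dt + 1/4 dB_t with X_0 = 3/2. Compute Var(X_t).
Var(X_t) = exp(12*t)/192 - 1/192

The variance V(t) = Var(X_t) satisfies V'(t) = 2 a V(t) + c^2 with V(0) = 0 (drift coefficient is linear in X, diffusion is constant). With a = 6, c = 1/4, the solution is
  V(t) = (c^2 / (2 a)) * (exp(2 a t) - 1)
       = ((1/4)^2 / (2*6)) * (exp(12 t) - 1)
       = exp(12*t)/192 - 1/192.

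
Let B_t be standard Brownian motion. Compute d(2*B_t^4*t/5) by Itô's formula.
d(2*B_t^4*t/5) = (2*B_t^2*(B_t^2 + 6*t)/5) dt + (8*B_t^3*t/5) dB_t

Itô's formula for f(t, x): d f(t, B_t) = (f_t + (1/2) f_xx) dt + f_x dB_t. Compute partials of f(t, x) = 2*t*x^4/5:
  f_t(t,x)  = 2*x^4/5
  f_x(t,x)  = 8*t*x^3/5
  f_xx(t,x) = 24*t*x^2/5
Assemble drift = f_t + (1/2) f_xx = 2*x^2*(6*t + x^2)/5 and diffusion = f_x = 8*t*x^3/5. Substituting x = B_t:
  d(2*B_t^4*t/5) = (2*B_t^2*(B_t^2 + 6*t)/5) dt + (8*B_t^3*t/5) dB_t.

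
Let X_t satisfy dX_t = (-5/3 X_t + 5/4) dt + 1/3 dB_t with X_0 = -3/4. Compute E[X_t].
E[X_t] = 3/4 - 3*exp(-5*t/3)/2

Taking expectations and using E[dB_t] = 0, the mean m(t) = E[X_t] satisfies the ODE m'(t) = a m(t) + b with m(0) = x_0. With a = -5/3, b = 5/4, x_0 = -3/4, the solution is
  m(t) = x_0 * exp(a t) + (b/a) * (exp(a t) - 1)
       = (-3/4) * exp((-5/3) t) + ((5/4)/(-5/3)) * (exp((-5/3) t) - 1)
       = 3/4 - 3*exp(-5*t/3)/2.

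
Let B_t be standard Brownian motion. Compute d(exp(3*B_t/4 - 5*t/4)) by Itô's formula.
d(exp(3*B_t/4 - 5*t/4)) = (-31*exp(3*B_t/4 - 5*t/4)/32) dt + (3*exp(3*B_t/4 - 5*t/4)/4) dB_t

Itô's formula for f(t, x): d f(t, B_t) = (f_t + (1/2) f_xx) dt + f_x dB_t. Compute partials of f(t, x) = exp(-5*t/4 + 3*x/4):
  f_t(t,x)  = -5*exp(-5*t/4 + 3*x/4)/4
  f_x(t,x)  = 3*exp(-5*t/4 + 3*x/4)/4
  f_xx(t,x) = 9*exp(-5*t/4 + 3*x/4)/16
Assemble drift = f_t + (1/2) f_xx = -31*exp(-5*t/4 + 3*x/4)/32 and diffusion = f_x = 3*exp(-5*t/4 + 3*x/4)/4. Substituting x = B_t:
  d(exp(3*B_t/4 - 5*t/4)) = (-31*exp(3*B_t/4 - 5*t/4)/32) dt + (3*exp(3*B_t/4 - 5*t/4)/4) dB_t.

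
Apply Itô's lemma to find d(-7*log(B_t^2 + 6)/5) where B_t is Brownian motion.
d(-7*log(B_t^2 + 6)/5) = (7*(B_t^2 - 6)/(5*(B_t^2 + 6)^2)) dt + (-14*B_t/(5*B_t^2 + 30)) dB_t

Itô's formula for f(B_t) gives d f(B_t) = f'(B_t) dB_t + (1/2) f''(B_t) dt. Compute derivatives of f(x) = -7*log(x^2 + 6)/5:
  f'(x)  = -14*x/(5*x^2 + 30)
  f''(x) = 14*(x^2 - 6)/(5*(x^2 + 6)^2)
Substitute x = B_t and multiply the f'' term by 1/2:
  drift     = (1/2) * (14*(x^2 - 6)/(5*(x^2 + 6)^2)) evaluated at B_t = 7*(B_t^2 - 6)/(5*(B_t^2 + 6)^2)
  diffusion = (-14*x/(5*x^2 + 30)) evaluated at B_t = -14*B_t/(5*B_t^2 + 30)
Therefore d(-7*log(B_t^2 + 6)/5) = (7*(B_t^2 - 6)/(5*(B_t^2 + 6)^2)) dt + (-14*B_t/(5*B_t^2 + 30)) dB_t.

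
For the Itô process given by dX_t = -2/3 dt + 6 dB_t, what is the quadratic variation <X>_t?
<X>_t = 36*t

For an Itô process dX_t = a(t) dt + b(t) dB_t, the quadratic variation is <X>_t = int_0^t b(s)^2 ds (the drift term does not contribute). Here b(s) = 6, so
  b(s)^2 = 36.
Integrating from 0 to t:
  <X>_t = int_0^t (36) ds = 36*t.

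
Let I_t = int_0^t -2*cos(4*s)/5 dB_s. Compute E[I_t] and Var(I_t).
E[I_t] = 0; Var(I_t) = 2*t/25 + sin(4*t)*cos(4*t)/50

The Itô integral of a deterministic integrand f(s) has mean 0 because each increment f(s) * (B_{s+ds} - B_s) has mean 0. By the Itô isometry:
  Var( int_0^t f(s) dB_s ) = E[ (int_0^t f(s) dB_s)^2 ] = int_0^t f(s)^2 ds.
Here f(s) = -2*cos(4*s)/5, so f(s)^2 = 4*cos(4*s)^2/25. Integrate:
  int_0^t (4*cos(4*s)^2/25) ds = 2*t/25 + sin(4*t)*cos(4*t)/50.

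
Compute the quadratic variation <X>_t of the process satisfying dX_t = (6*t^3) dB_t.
<X>_t = 36*t^7/7

For an Itô process dX_t = a(t) dt + b(t) dB_t, the quadratic variation is <X>_t = int_0^t b(s)^2 ds (the drift term does not contribute). Here b(s) = 6*s^3, so
  b(s)^2 = 36*s^6.
Integrating from 0 to t:
  <X>_t = int_0^t (36*s^6) ds = 36*t^7/7.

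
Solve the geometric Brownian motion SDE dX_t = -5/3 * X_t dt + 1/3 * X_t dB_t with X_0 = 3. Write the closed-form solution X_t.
X_t = 3 * exp((-31/18) * t + (1/3) * B_t)

For GBM dX = mu X dt + sigma X dB with X_0 = x_0, apply Itô to Y = log X: dY = (mu - sigma^2/2) dt + sigma dB, so Y_t = log(x_0) + (mu - sigma^2/2) t + sigma B_t and hence X_t = x_0 * exp((mu - sigma^2/2) t + sigma B_t).
With mu = -5/3, sigma = 1/3, x_0 = 3, this gives:
  X_t = 3 * exp((-31/18) * t + (1/3) * B_t).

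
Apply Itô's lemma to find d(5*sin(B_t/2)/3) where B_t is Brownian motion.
d(5*sin(B_t/2)/3) = (-5*sin(B_t/2)/24) dt + (5*cos(B_t/2)/6) dB_t

Itô's formula for f(B_t) gives d f(B_t) = f'(B_t) dB_t + (1/2) f''(B_t) dt. Compute derivatives of f(x) = 5*sin(x/2)/3:
  f'(x)  = 5*cos(x/2)/6
  f''(x) = -5*sin(x/2)/12
Substitute x = B_t and multiply the f'' term by 1/2:
  drift     = (1/2) * (-5*sin(x/2)/12) evaluated at B_t = -5*sin(B_t/2)/24
  diffusion = (5*cos(x/2)/6) evaluated at B_t = 5*cos(B_t/2)/6
Therefore d(5*sin(B_t/2)/3) = (-5*sin(B_t/2)/24) dt + (5*cos(B_t/2)/6) dB_t.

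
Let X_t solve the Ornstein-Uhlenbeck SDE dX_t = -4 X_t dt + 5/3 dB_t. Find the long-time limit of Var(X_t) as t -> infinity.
lim Var(X_t) = 25/72

The OU SDE dX = -theta X dt + sigma dB admits the integrating factor exp(theta t): d(exp(theta t) X_t) = sigma exp(theta t) dB_t. Integrating from 0 to t gives X_t = x_0 * exp(-theta t) + sigma * int_0^t exp(-theta (t-s)) dB_s for any initial x_0. The Itô integral has variance (by the Itô isometry) sigma^2 * int_0^t exp(-2 theta (t - s)) ds = sigma^2 * (1 - exp(-2 theta t)) / (2 theta), independent of x_0.
With theta = 4, sigma = 5/3:
  Var(X_t) = (5/3)^2 * (1 - exp(-2*4 t)) / (2 * 4) = 25/72 - 25*exp(-8*t)/72.
As t -> infinity, exp(-2*4 t) -> 0, so the stationary variance is sigma^2 / (2 theta) = 25/72.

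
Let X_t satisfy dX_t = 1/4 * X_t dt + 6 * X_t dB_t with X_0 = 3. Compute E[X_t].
E[X_t] = 3*exp(t/4)

For GBM dX = mu X dt + sigma X dB with X_0 = x_0, apply Itô to Y = log X: dY = (mu - sigma^2/2) dt + sigma dB, so Y_t = log(x_0) + (mu - sigma^2/2) t + sigma B_t and hence X_t = x_0 * exp((mu - sigma^2/2) t + sigma B_t).
With mu = 1/4, sigma = 6, x_0 = 3, this gives:
  X_t = 3 * exp((-71/4) * t + (6) * B_t).
Since sigma*B_t ~ Normal(0, sigma^2 t), E[exp(sigma*B_t)] = exp(sigma^2 t / 2); so E[X_t] = x_0 * exp((mu - sigma^2/2) t) * exp(sigma^2 t / 2) = x_0 * exp(mu t) = 3*exp(t/4).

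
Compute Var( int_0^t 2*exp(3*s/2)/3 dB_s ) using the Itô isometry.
Var = 4*exp(3*t)/27 - 4/27

The Itô integral of a deterministic integrand f(s) has mean 0 because each increment f(s) * (B_{s+ds} - B_s) has mean 0. By the Itô isometry:
  Var( int_0^t f(s) dB_s ) = E[ (int_0^t f(s) dB_s)^2 ] = int_0^t f(s)^2 ds.
Here f(s) = 2*exp(3*s/2)/3, so f(s)^2 = 4*exp(3*s)/9. Integrate:
  int_0^t (4*exp(3*s)/9) ds = 4*exp(3*t)/27 - 4/27.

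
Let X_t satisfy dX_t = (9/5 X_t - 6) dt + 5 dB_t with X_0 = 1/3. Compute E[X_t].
E[X_t] = 10/3 - 3*exp(9*t/5)

Taking expectations and using E[dB_t] = 0, the mean m(t) = E[X_t] satisfies the ODE m'(t) = a m(t) + b with m(0) = x_0. With a = 9/5, b = -6, x_0 = 1/3, the solution is
  m(t) = x_0 * exp(a t) + (b/a) * (exp(a t) - 1)
       = (1/3) * exp((9/5) t) + ((-6)/(9/5)) * (exp((9/5) t) - 1)
       = 10/3 - 3*exp(9*t/5).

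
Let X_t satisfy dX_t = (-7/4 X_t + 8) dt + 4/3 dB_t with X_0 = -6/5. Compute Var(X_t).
Var(X_t) = 32/63 - 32*exp(-7*t/2)/63

The variance V(t) = Var(X_t) satisfies V'(t) = 2 a V(t) + c^2 with V(0) = 0 (drift coefficient is linear in X, diffusion is constant). With a = -7/4, c = 4/3, the solution is
  V(t) = (c^2 / (2 a)) * (exp(2 a t) - 1)
       = ((4/3)^2 / (2*(-7/4))) * (exp((-7/2) t) - 1)
       = 32/63 - 32*exp(-7*t/2)/63.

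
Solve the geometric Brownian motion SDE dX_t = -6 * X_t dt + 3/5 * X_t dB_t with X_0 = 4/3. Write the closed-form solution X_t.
X_t = 4/3 * exp((-309/50) * t + (3/5) * B_t)

For GBM dX = mu X dt + sigma X dB with X_0 = x_0, apply Itô to Y = log X: dY = (mu - sigma^2/2) dt + sigma dB, so Y_t = log(x_0) + (mu - sigma^2/2) t + sigma B_t and hence X_t = x_0 * exp((mu - sigma^2/2) t + sigma B_t).
With mu = -6, sigma = 3/5, x_0 = 4/3, this gives:
  X_t = 4/3 * exp((-309/50) * t + (3/5) * B_t).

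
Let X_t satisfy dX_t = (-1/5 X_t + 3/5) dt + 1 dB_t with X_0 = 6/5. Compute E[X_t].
E[X_t] = 3 - 9*exp(-t/5)/5

Taking expectations and using E[dB_t] = 0, the mean m(t) = E[X_t] satisfies the ODE m'(t) = a m(t) + b with m(0) = x_0. With a = -1/5, b = 3/5, x_0 = 6/5, the solution is
  m(t) = x_0 * exp(a t) + (b/a) * (exp(a t) - 1)
       = (6/5) * exp((-1/5) t) + ((3/5)/(-1/5)) * (exp((-1/5) t) - 1)
       = 3 - 9*exp(-t/5)/5.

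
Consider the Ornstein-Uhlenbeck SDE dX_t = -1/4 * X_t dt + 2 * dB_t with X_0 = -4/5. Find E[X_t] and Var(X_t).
E[X_t] = -4*exp(-t/4)/5; Var(X_t) = 8 - 8*exp(-t/2)

The OU SDE dX = -theta X dt + sigma dB admits the integrating factor exp(theta t): d(exp(theta t) X_t) = sigma exp(theta t) dB_t. Integrating from 0 to t:
  X_t = x_0 * exp(-theta t) + sigma * int_0^t exp(-theta (t-s)) dB_s.
The Itô integral has mean 0 and (by the Itô isometry) variance sigma^2 * int_0^t exp(-2 theta (t - s)) ds = sigma^2 * (1 - exp(-2 theta t)) / (2 theta).
With theta = 1/4, sigma = 2, x_0 = -4/5:
  E[X_t] = -4/5 * exp(-1/4 t) = -4*exp(-t/4)/5
  Var(X_t) = (2)^2 * (1 - exp(-2*1/4 t)) / (2 * 1/4) = 8 - 8*exp(-t/2).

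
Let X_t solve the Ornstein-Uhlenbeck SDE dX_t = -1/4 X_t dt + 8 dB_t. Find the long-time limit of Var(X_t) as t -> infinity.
lim Var(X_t) = 128

The OU SDE dX = -theta X dt + sigma dB admits the integrating factor exp(theta t): d(exp(theta t) X_t) = sigma exp(theta t) dB_t. Integrating from 0 to t gives X_t = x_0 * exp(-theta t) + sigma * int_0^t exp(-theta (t-s)) dB_s for any initial x_0. The Itô integral has variance (by the Itô isometry) sigma^2 * int_0^t exp(-2 theta (t - s)) ds = sigma^2 * (1 - exp(-2 theta t)) / (2 theta), independent of x_0.
With theta = 1/4, sigma = 8:
  Var(X_t) = (8)^2 * (1 - exp(-2*1/4 t)) / (2 * 1/4) = 128 - 128*exp(-t/2).
As t -> infinity, exp(-2*1/4 t) -> 0, so the stationary variance is sigma^2 / (2 theta) = 128.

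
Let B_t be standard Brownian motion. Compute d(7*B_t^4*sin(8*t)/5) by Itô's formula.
d(7*B_t^4*sin(8*t)/5) = (14*B_t^2*(4*B_t^2*cos(8*t) + 3*sin(8*t))/5) dt + (28*B_t^3*sin(8*t)/5) dB_t

Itô's formula for f(t, x): d f(t, B_t) = (f_t + (1/2) f_xx) dt + f_x dB_t. Compute partials of f(t, x) = 7*x^4*sin(8*t)/5:
  f_t(t,x)  = 56*x^4*cos(8*t)/5
  f_x(t,x)  = 28*x^3*sin(8*t)/5
  f_xx(t,x) = 84*x^2*sin(8*t)/5
Assemble drift = f_t + (1/2) f_xx = 14*x^2*(4*x^2*cos(8*t) + 3*sin(8*t))/5 and diffusion = f_x = 28*x^3*sin(8*t)/5. Substituting x = B_t:
  d(7*B_t^4*sin(8*t)/5) = (14*B_t^2*(4*B_t^2*cos(8*t) + 3*sin(8*t))/5) dt + (28*B_t^3*sin(8*t)/5) dB_t.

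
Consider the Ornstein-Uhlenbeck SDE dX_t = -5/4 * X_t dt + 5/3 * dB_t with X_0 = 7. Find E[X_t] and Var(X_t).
E[X_t] = 7*exp(-5*t/4); Var(X_t) = 10/9 - 10*exp(-5*t/2)/9

The OU SDE dX = -theta X dt + sigma dB admits the integrating factor exp(theta t): d(exp(theta t) X_t) = sigma exp(theta t) dB_t. Integrating from 0 to t:
  X_t = x_0 * exp(-theta t) + sigma * int_0^t exp(-theta (t-s)) dB_s.
The Itô integral has mean 0 and (by the Itô isometry) variance sigma^2 * int_0^t exp(-2 theta (t - s)) ds = sigma^2 * (1 - exp(-2 theta t)) / (2 theta).
With theta = 5/4, sigma = 5/3, x_0 = 7:
  E[X_t] = 7 * exp(-5/4 t) = 7*exp(-5*t/4)
  Var(X_t) = (5/3)^2 * (1 - exp(-2*5/4 t)) / (2 * 5/4) = 10/9 - 10*exp(-5*t/2)/9.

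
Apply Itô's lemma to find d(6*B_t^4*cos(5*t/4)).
d(6*B_t^4*cos(5*t/4)) = (B_t^2*(-15*B_t^2*sin(5*t/4)/2 + 36*cos(5*t/4))) dt + (24*B_t^3*cos(5*t/4)) dB_t

Itô's formula for f(t, x): d f(t, B_t) = (f_t + (1/2) f_xx) dt + f_x dB_t. Compute partials of f(t, x) = 6*x^4*cos(5*t/4):
  f_t(t,x)  = -15*x^4*sin(5*t/4)/2
  f_x(t,x)  = 24*x^3*cos(5*t/4)
  f_xx(t,x) = 72*x^2*cos(5*t/4)
Assemble drift = f_t + (1/2) f_xx = x^2*(-15*x^2*sin(5*t/4)/2 + 36*cos(5*t/4)) and diffusion = f_x = 24*x^3*cos(5*t/4). Substituting x = B_t:
  d(6*B_t^4*cos(5*t/4)) = (B_t^2*(-15*B_t^2*sin(5*t/4)/2 + 36*cos(5*t/4))) dt + (24*B_t^3*cos(5*t/4)) dB_t.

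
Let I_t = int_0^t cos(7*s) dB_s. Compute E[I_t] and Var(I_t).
E[I_t] = 0; Var(I_t) = t/2 + sin(14*t)/28

The Itô integral of a deterministic integrand f(s) has mean 0 because each increment f(s) * (B_{s+ds} - B_s) has mean 0. By the Itô isometry:
  Var( int_0^t f(s) dB_s ) = E[ (int_0^t f(s) dB_s)^2 ] = int_0^t f(s)^2 ds.
Here f(s) = cos(7*s), so f(s)^2 = cos(7*s)^2. Integrate:
  int_0^t (cos(7*s)^2) ds = t/2 + sin(14*t)/28.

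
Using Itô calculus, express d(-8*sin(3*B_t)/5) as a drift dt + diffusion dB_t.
d(-8*sin(3*B_t)/5) = (36*sin(3*B_t)/5) dt + (-24*cos(3*B_t)/5) dB_t

Itô's formula for f(B_t) gives d f(B_t) = f'(B_t) dB_t + (1/2) f''(B_t) dt. Compute derivatives of f(x) = -8*sin(3*x)/5:
  f'(x)  = -24*cos(3*x)/5
  f''(x) = 72*sin(3*x)/5
Substitute x = B_t and multiply the f'' term by 1/2:
  drift     = (1/2) * (72*sin(3*x)/5) evaluated at B_t = 36*sin(3*B_t)/5
  diffusion = (-24*cos(3*x)/5) evaluated at B_t = -24*cos(3*B_t)/5
Therefore d(-8*sin(3*B_t)/5) = (36*sin(3*B_t)/5) dt + (-24*cos(3*B_t)/5) dB_t.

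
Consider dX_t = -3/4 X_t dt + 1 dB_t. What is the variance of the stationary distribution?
lim Var(X_t) = 2/3

The OU SDE dX = -theta X dt + sigma dB admits the integrating factor exp(theta t): d(exp(theta t) X_t) = sigma exp(theta t) dB_t. Integrating from 0 to t gives X_t = x_0 * exp(-theta t) + sigma * int_0^t exp(-theta (t-s)) dB_s for any initial x_0. The Itô integral has variance (by the Itô isometry) sigma^2 * int_0^t exp(-2 theta (t - s)) ds = sigma^2 * (1 - exp(-2 theta t)) / (2 theta), independent of x_0.
With theta = 3/4, sigma = 1:
  Var(X_t) = (1)^2 * (1 - exp(-2*3/4 t)) / (2 * 3/4) = 2/3 - 2*exp(-3*t/2)/3.
As t -> infinity, exp(-2*3/4 t) -> 0, so the stationary variance is sigma^2 / (2 theta) = 2/3.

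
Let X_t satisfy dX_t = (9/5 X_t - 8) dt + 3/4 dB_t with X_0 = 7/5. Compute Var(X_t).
Var(X_t) = 5*exp(18*t/5)/32 - 5/32

The variance V(t) = Var(X_t) satisfies V'(t) = 2 a V(t) + c^2 with V(0) = 0 (drift coefficient is linear in X, diffusion is constant). With a = 9/5, c = 3/4, the solution is
  V(t) = (c^2 / (2 a)) * (exp(2 a t) - 1)
       = ((3/4)^2 / (2*(9/5))) * (exp((18/5) t) - 1)
       = 5*exp(18*t/5)/32 - 5/32.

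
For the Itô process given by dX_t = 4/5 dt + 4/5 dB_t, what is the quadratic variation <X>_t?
<X>_t = 16*t/25

For an Itô process dX_t = a(t) dt + b(t) dB_t, the quadratic variation is <X>_t = int_0^t b(s)^2 ds (the drift term does not contribute). Here b(s) = 4/5, so
  b(s)^2 = 16/25.
Integrating from 0 to t:
  <X>_t = int_0^t (16/25) ds = 16*t/25.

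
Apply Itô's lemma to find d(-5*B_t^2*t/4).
d(-5*B_t^2*t/4) = (-5*B_t^2/4 - 5*t/4) dt + (-5*B_t*t/2) dB_t

Itô's formula for f(t, x): d f(t, B_t) = (f_t + (1/2) f_xx) dt + f_x dB_t. Compute partials of f(t, x) = -5*t*x^2/4:
  f_t(t,x)  = -5*x^2/4
  f_x(t,x)  = -5*t*x/2
  f_xx(t,x) = -5*t/2
Assemble drift = f_t + (1/2) f_xx = -5*t/4 - 5*x^2/4 and diffusion = f_x = -5*t*x/2. Substituting x = B_t:
  d(-5*B_t^2*t/4) = (-5*B_t^2/4 - 5*t/4) dt + (-5*B_t*t/2) dB_t.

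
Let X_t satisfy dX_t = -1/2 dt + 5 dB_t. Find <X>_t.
<X>_t = 25*t

For an Itô process dX_t = a(t) dt + b(t) dB_t, the quadratic variation is <X>_t = int_0^t b(s)^2 ds (the drift term does not contribute). Here b(s) = 5, so
  b(s)^2 = 25.
Integrating from 0 to t:
  <X>_t = int_0^t (25) ds = 25*t.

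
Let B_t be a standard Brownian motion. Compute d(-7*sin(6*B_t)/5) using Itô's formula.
d(-7*sin(6*B_t)/5) = (126*sin(6*B_t)/5) dt + (-42*cos(6*B_t)/5) dB_t

Itô's formula for f(B_t) gives d f(B_t) = f'(B_t) dB_t + (1/2) f''(B_t) dt. Compute derivatives of f(x) = -7*sin(6*x)/5:
  f'(x)  = -42*cos(6*x)/5
  f''(x) = 252*sin(6*x)/5
Substitute x = B_t and multiply the f'' term by 1/2:
  drift     = (1/2) * (252*sin(6*x)/5) evaluated at B_t = 126*sin(6*B_t)/5
  diffusion = (-42*cos(6*x)/5) evaluated at B_t = -42*cos(6*B_t)/5
Therefore d(-7*sin(6*B_t)/5) = (126*sin(6*B_t)/5) dt + (-42*cos(6*B_t)/5) dB_t.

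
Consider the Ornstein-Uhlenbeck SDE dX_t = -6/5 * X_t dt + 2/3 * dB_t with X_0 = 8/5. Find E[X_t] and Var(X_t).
E[X_t] = 8*exp(-6*t/5)/5; Var(X_t) = 5/27 - 5*exp(-12*t/5)/27

The OU SDE dX = -theta X dt + sigma dB admits the integrating factor exp(theta t): d(exp(theta t) X_t) = sigma exp(theta t) dB_t. Integrating from 0 to t:
  X_t = x_0 * exp(-theta t) + sigma * int_0^t exp(-theta (t-s)) dB_s.
The Itô integral has mean 0 and (by the Itô isometry) variance sigma^2 * int_0^t exp(-2 theta (t - s)) ds = sigma^2 * (1 - exp(-2 theta t)) / (2 theta).
With theta = 6/5, sigma = 2/3, x_0 = 8/5:
  E[X_t] = 8/5 * exp(-6/5 t) = 8*exp(-6*t/5)/5
  Var(X_t) = (2/3)^2 * (1 - exp(-2*6/5 t)) / (2 * 6/5) = 5/27 - 5*exp(-12*t/5)/27.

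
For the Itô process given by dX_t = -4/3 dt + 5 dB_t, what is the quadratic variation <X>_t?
<X>_t = 25*t

For an Itô process dX_t = a(t) dt + b(t) dB_t, the quadratic variation is <X>_t = int_0^t b(s)^2 ds (the drift term does not contribute). Here b(s) = 5, so
  b(s)^2 = 25.
Integrating from 0 to t:
  <X>_t = int_0^t (25) ds = 25*t.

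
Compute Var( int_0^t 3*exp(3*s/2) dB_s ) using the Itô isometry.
Var = 3*exp(3*t) - 3

The Itô integral of a deterministic integrand f(s) has mean 0 because each increment f(s) * (B_{s+ds} - B_s) has mean 0. By the Itô isometry:
  Var( int_0^t f(s) dB_s ) = E[ (int_0^t f(s) dB_s)^2 ] = int_0^t f(s)^2 ds.
Here f(s) = 3*exp(3*s/2), so f(s)^2 = 9*exp(3*s). Integrate:
  int_0^t (9*exp(3*s)) ds = 3*exp(3*t) - 3.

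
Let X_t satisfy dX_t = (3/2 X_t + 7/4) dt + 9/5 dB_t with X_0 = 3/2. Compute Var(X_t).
Var(X_t) = 27*exp(3*t)/25 - 27/25

The variance V(t) = Var(X_t) satisfies V'(t) = 2 a V(t) + c^2 with V(0) = 0 (drift coefficient is linear in X, diffusion is constant). With a = 3/2, c = 9/5, the solution is
  V(t) = (c^2 / (2 a)) * (exp(2 a t) - 1)
       = ((9/5)^2 / (2*(3/2))) * (exp(3 t) - 1)
       = 27*exp(3*t)/25 - 27/25.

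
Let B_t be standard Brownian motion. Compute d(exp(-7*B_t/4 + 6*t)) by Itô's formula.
d(exp(-7*B_t/4 + 6*t)) = (241*exp(-7*B_t/4 + 6*t)/32) dt + (-7*exp(-7*B_t/4 + 6*t)/4) dB_t

Itô's formula for f(t, x): d f(t, B_t) = (f_t + (1/2) f_xx) dt + f_x dB_t. Compute partials of f(t, x) = exp(6*t - 7*x/4):
  f_t(t,x)  = 6*exp(6*t - 7*x/4)
  f_x(t,x)  = -7*exp(6*t - 7*x/4)/4
  f_xx(t,x) = 49*exp(6*t - 7*x/4)/16
Assemble drift = f_t + (1/2) f_xx = 241*exp(6*t - 7*x/4)/32 and diffusion = f_x = -7*exp(6*t - 7*x/4)/4. Substituting x = B_t:
  d(exp(-7*B_t/4 + 6*t)) = (241*exp(-7*B_t/4 + 6*t)/32) dt + (-7*exp(-7*B_t/4 + 6*t)/4) dB_t.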